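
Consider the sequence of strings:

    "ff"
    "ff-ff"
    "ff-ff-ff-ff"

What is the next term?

Each string is two copies of the previous one joined by '-'.
So the next term is two copies of ff-ff-ff-ff with '-' between the halves.

ff-ff-ff-ff-ff-ff-ff-ff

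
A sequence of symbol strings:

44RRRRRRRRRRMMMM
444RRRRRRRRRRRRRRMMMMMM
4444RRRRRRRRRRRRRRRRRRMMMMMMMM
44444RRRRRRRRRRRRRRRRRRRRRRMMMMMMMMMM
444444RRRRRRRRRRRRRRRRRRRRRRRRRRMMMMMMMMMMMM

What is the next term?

4444444RRRRRRRRRRRRRRRRRRRRRRRRRRRRRRMMMMMMMMMMMMMM

Reading off run lengths: 4 runs 2, 3, 4, 5, 6; R runs 10, 14, 18, 22, 26; M runs 4, 6, 8, 10, 12 — each is linear in n, where the shown terms are n = 2, 3, 4, 5, 6.
At n = 7 the blocks have lengths 7, 30, 14.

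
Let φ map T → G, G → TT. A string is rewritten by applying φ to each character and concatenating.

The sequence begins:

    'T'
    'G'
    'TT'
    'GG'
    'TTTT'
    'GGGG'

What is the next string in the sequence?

Rewriting each symbol of GGGG: G→TT, G→TT, G→TT, G→TT, which concatenates to TT TT TT TT.

TTTTTTTT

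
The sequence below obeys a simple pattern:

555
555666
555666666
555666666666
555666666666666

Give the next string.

555666666666666666

Each term is the previous one with 666 appended.
So the next term is 555666666666666·666.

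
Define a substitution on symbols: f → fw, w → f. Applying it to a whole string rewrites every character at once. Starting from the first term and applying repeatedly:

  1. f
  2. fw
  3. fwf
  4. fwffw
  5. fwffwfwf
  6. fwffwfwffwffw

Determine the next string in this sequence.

Rewriting the 13 symbols of fwffwfwffwffw one by one yields fw f fw fw f fw f fw fw f fw fw f; concatenated:

fwffwfwffwffwfwffwfwf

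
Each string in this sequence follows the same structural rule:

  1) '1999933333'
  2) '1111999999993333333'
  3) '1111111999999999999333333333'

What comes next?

Each string has the form 1^{3n-2} 9^{4n} 3^{2n+3} (n = 1, 2, …).
For the next term, n = 4, so the run lengths are 10, 16, 11.

1111111111999999999999999933333333333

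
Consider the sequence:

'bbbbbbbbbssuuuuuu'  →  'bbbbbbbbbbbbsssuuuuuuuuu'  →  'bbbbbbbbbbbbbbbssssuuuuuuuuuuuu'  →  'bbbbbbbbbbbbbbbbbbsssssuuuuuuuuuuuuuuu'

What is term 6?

Each string has the form b^{3n+3} s^{n} u^{3n}, where the shown terms are n = 2, 3, 4, 5.
At n = 7 the blocks have lengths 24, 7, 21.

bbbbbbbbbbbbbbbbbbbbbbbbsssssssuuuuuuuuuuuuuuuuuuuuu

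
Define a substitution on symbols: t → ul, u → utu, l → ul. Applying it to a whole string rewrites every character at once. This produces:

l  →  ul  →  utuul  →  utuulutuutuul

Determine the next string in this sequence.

utuulutuutuulutuulutuutuulutuutuul

φ(utuulutuutuul) expands symbol-by-symbol to utu ul utu utu ul utu ul utu utu ul utu utu ul; joining the 13 pieces gives the next term.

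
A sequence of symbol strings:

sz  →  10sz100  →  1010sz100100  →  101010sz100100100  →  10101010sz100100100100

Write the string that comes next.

Each term wraps the previous one in 10 on the left and 100 on the right.
Applying this once more to 10101010sz100100100100:

1010101010sz100100100100100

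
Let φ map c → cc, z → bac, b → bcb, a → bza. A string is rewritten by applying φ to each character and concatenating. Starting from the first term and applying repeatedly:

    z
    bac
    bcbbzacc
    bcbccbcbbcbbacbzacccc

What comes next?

bcbccbcbccccbcbccbcbbcbccbcbbcbbzaccbcbbacbzacccccccc

φ(bcbccbcbbcbbacbzacccc) expands symbol-by-symbol to bcb cc bcb cc cc bcb cc bcb bcb cc bcb bcb bza cc bcb bac bza cc cc cc cc; joining the 21 pieces gives the next term.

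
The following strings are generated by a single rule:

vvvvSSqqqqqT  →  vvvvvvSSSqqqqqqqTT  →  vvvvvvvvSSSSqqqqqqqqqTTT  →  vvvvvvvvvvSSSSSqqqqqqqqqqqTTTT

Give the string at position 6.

The n-th term is 2n v's then n S's then 2n+1 q's then n-1 T's, where the shown terms are n = 2, 3, 4, 5.
Setting n = 7 gives 14, 7, 15, 6 characters in each block.

vvvvvvvvvvvvvvSSSSSSSqqqqqqqqqqqqqqqTTTTTT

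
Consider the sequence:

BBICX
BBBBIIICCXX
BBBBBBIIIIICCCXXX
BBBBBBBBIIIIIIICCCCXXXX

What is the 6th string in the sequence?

Term n consists of 2n B's, followed by 2n-1 I's, followed by n C's, followed by n X's (n = 1, 2, …).
For term 6, n = 6, so the run lengths are 12, 11, 6, 6.

BBBBBBBBBBBBIIIIIIIIIIICCCCCCXXXXXX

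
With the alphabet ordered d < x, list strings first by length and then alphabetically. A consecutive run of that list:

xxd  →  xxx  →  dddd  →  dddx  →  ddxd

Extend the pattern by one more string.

ddxx

Find the rightmost character of ddxd below x, bump it to the next letter, and reset everything to its right to d.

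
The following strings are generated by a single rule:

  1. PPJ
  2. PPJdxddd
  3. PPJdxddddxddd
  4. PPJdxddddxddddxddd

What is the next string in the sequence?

Each term is the previous one with dxddd appended.
Applying this once more to PPJdxddddxddddxddd:

PPJdxddddxddddxddddxddd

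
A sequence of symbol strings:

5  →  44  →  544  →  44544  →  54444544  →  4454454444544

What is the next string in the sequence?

Each term (from the third on) is the two preceding terms concatenated in order: term 3 = 5·44 = 544.
The next term joins 54444544 and 4454454444544.

544445444454454444544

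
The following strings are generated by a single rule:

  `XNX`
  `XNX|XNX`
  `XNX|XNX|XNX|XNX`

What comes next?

XNX|XNX|XNX|XNX|XNX|XNX|XNX|XNX

Each string is two copies of the previous one joined by '|'.
One more doubling of XNX|XNX|XNX|XNX gives the answer.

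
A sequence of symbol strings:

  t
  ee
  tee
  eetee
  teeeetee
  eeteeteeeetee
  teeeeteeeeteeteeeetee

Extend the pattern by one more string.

This is a Fibonacci-style word recurrence s(k) = s(k−2)·s(k−1): e.g. t·ee = tee.
So term 8 is eeteeteeeetee·teeeeteeeeteeteeeetee.

eeteeteeeeteeteeeeteeeeteeteeeetee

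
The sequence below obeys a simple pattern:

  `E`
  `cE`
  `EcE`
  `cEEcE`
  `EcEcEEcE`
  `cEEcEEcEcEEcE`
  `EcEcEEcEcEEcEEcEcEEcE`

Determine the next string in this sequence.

cEEcEEcEcEEcEEcEcEEcEcEEcEEcEcEEcE

From term 3 onward, concatenate the second-to-last term with the last: E·cE = EcE, cE·EcE = cEEcE, …
Continuing: cEEcEEcEcEEcE · EcEcEEcEcEEcEEcEcEEcE gives term 8.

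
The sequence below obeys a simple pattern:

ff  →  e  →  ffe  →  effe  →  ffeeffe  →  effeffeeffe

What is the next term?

ffeeffeeffeffeeffe

This is a Fibonacci-style word recurrence s(k) = s(k−2)·s(k−1): e.g. ff·e = ffe.
Continuing: ffeeffe · effeffeeffe gives term 7.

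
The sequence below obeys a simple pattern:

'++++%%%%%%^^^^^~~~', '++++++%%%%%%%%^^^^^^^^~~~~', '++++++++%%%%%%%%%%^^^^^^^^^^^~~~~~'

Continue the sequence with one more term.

Term n consists of 2n +'s, followed by 2n+2 %'s, followed by 3n-1 ^'s, followed by n+1 ~'s, where the shown terms are n = 2, 3, 4.
At n = 5 the blocks have lengths 10, 12, 14, 6.

++++++++++%%%%%%%%%%%%^^^^^^^^^^^^^^~~~~~~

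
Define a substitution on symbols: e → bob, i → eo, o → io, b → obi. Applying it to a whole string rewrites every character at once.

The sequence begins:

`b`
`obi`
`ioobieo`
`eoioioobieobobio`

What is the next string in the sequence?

Rewriting the 16 symbols of eoioioobieobobio one by one yields bob io eo io eo io io obi eo bob io obi io obi eo io; concatenated:

bobioeoioeoioioobieobobioobiioobieoio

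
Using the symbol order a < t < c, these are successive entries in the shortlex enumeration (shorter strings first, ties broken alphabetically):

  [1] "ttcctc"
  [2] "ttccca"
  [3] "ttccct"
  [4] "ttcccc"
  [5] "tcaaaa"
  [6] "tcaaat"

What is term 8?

tcaata

Continuing the enumeration 2 steps past tcaaat: tcaaat → tcaaac → (answer).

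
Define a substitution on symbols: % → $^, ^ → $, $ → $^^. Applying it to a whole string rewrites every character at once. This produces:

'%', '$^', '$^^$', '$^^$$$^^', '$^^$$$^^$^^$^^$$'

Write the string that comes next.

$^^$$$^^$^^$^^$$$^^$$$^^$$$^^$^^

Replace each of the 16 characters of $^^$$$^^$^^$^^$$ in place — $^^ $ $ $^^ $^^ $^^ $ $ $^^ $ $ $^^ $ $ $^^ $^^ — and concatenate.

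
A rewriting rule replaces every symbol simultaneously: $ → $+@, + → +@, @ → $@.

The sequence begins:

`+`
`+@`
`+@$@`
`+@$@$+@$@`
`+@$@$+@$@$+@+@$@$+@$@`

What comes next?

+@$@$+@$@$+@+@$@$+@$@$+@+@$@+@$@$+@$@$+@+@$@$+@$@

φ(+@$@$+@$@$+@+@$@$+@$@) expands symbol-by-symbol to +@ $@ $+@ $@ $+@ +@ $@ $+@ $@ $+@ +@ $@ +@ $@ $+@ $@ $+@ +@ $@ $+@ $@; joining the 21 pieces gives the next term.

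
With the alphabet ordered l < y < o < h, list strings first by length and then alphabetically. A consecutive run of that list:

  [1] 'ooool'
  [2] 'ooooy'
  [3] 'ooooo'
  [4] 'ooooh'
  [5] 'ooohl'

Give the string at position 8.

Continuing the enumeration 3 steps past ooohl: ooohl → ooohy → oooho → (answer).

ooohh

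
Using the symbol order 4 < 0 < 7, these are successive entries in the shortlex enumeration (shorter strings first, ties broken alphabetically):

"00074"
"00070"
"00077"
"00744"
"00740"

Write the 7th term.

00704

Advancing 2 positions from 00740 through 00740 → 00747 reaches term 7.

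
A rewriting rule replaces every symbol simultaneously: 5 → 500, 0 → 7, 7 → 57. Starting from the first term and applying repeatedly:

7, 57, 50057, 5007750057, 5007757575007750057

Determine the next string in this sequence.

Rewriting the 19 symbols of 5007757575007750057 one by one yields 500 7 7 57 57 500 57 500 57 500 7 7 57 57 500 7 7 500 57; concatenated:

50077575750057500575007757575007750057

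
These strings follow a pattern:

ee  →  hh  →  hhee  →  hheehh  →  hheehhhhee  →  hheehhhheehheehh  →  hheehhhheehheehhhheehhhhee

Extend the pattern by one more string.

From term 3 onward, concatenate the last term with the second-to-last: hh·ee = hhee, hhee·hh = hheehh, …
Continuing: hheehhhheehheehhhheehhhhee · hheehhhheehheehh gives term 8.

hheehhhheehheehhhheehhhheehheehhhheehheehh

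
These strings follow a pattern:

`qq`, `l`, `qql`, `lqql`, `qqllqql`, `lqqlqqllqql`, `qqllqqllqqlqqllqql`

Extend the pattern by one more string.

lqqlqqllqqlqqllqqllqqlqqllqql

This is a Fibonacci-style word recurrence s(k) = s(k−2)·s(k−1): e.g. qq·l = qql.
Continuing: lqqlqqllqql · qqllqqllqqlqqllqql gives term 8.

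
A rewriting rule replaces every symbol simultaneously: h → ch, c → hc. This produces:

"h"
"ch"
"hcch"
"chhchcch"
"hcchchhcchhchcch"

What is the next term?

Applying the rule to each of the 16 symbols of hcchchhcchhchcch gives the pieces ch hc hc ch hc ch ch hc hc ch ch hc ch hc hc ch, which concatenate to the answer.

chhchcchhcchchhchcchchhcchhchcch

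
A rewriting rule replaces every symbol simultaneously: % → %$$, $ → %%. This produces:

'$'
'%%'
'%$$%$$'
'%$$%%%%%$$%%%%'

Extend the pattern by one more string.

Replace each of the 14 characters of %$$%%%%%$$%%%% in place — %$$ %% %% %$$ %$$ %$$ %$$ %$$ %% %% %$$ %$$ %$$ %$$ — and concatenate.

%$$%%%%%$$%$$%$$%$$%$$%%%%%$$%$$%$$%$$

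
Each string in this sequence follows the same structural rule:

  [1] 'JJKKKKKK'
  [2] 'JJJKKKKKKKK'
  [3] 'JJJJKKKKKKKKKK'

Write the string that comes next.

JJJJJKKKKKKKKKKKK

The n-th term is n-1 J's then 2n K's, where the shown terms are n = 3, 4, 5.
For the next term, n = 6, so the run lengths are 5, 12.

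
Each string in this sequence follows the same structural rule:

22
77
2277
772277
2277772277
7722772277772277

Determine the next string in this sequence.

22777722777722772277772277

Each term (from the third on) is the two preceding terms concatenated in order: term 3 = 22·77 = 2277.
So term 7 is 2277772277·7722772277772277.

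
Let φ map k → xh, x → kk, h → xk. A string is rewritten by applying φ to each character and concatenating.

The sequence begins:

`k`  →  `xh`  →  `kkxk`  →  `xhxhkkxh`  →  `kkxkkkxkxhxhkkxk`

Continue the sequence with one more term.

xhxhkkxhxhxhkkxhkkxkkkxkxhxhkkxh

Applying the rule to each of the 16 symbols of kkxkkkxkxhxhkkxk gives the pieces xh xh kk xh xh xh kk xh kk xk kk xk xh xh kk xh, which concatenate to the answer.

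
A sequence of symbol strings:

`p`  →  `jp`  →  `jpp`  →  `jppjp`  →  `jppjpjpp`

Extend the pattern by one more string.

jppjpjppjppjp

This is a Fibonacci-style word recurrence s(k) = s(k−1)·s(k−2): e.g. jp·p = jpp.
So term 6 is jppjpjpp·jppjp.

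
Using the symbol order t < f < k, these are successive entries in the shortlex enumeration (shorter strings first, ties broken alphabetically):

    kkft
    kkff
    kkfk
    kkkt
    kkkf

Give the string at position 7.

Continuing the enumeration 2 steps past kkkf: kkkf → kkkk → (answer).

ttttt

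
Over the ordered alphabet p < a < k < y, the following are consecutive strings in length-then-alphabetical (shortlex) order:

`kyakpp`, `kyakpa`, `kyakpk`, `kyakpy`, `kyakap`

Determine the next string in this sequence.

kyakaa

Find the rightmost character of kyakap below y, bump it to the next letter, and reset everything to its right to p.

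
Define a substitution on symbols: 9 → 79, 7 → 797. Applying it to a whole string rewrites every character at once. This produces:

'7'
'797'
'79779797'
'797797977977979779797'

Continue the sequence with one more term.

φ(797797977977979779797) expands symbol-by-symbol to 797 79 797 797 79 797 79 797 797 79 797 797 79 797 79 797 797 79 797 79 797; joining the 21 pieces gives the next term.

7977979779779797797977977979779779797797977977979779797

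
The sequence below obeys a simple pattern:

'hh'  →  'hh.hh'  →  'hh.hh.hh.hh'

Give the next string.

hh.hh.hh.hh.hh.hh.hh.hh

Each string is two copies of the previous one joined by '.'.
So the next term is two copies of hh.hh.hh.hh with '.' between the halves.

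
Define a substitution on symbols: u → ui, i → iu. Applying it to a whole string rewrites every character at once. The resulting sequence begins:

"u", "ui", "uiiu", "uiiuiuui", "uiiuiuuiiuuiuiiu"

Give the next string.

Rewriting the 16 symbols of uiiuiuuiiuuiuiiu one by one yields ui iu iu ui iu ui ui iu iu ui ui iu ui iu iu ui; concatenated:

uiiuiuuiiuuiuiiuiuuiuiiuuiiuiuui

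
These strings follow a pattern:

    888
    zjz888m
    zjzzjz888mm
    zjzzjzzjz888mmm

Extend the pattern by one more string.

Every step adds zjz to the front and m to the end of the previous string.
Applying this once more to zjzzjzzjz888mmm:

zjzzjzzjzzjz888mmmm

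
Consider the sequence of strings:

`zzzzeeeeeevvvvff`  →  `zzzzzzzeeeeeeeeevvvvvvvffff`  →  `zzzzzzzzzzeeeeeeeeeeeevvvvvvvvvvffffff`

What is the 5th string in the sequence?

zzzzzzzzzzzzzzzzeeeeeeeeeeeeeeeeeevvvvvvvvvvvvvvvvffffffffff

The n-th term is 3n-2 z's then 3n e's then 3n-2 v's then 2n-2 f's, where the shown terms are n = 2, 3, 4.
Setting n = 6 gives 16, 18, 16, 10 characters in each block.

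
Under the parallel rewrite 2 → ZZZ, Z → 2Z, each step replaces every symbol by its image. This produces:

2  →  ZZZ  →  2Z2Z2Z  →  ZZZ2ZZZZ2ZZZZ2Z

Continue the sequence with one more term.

Replace each of the 15 characters of ZZZ2ZZZZ2ZZZZ2Z in place — 2Z 2Z 2Z ZZZ 2Z 2Z 2Z 2Z ZZZ 2Z 2Z 2Z 2Z ZZZ 2Z — and concatenate.

2Z2Z2ZZZZ2Z2Z2Z2ZZZZ2Z2Z2Z2ZZZZ2Z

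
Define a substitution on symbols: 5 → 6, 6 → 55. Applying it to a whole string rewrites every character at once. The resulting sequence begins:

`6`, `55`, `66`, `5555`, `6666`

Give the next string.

Expanding 6666: 6→55, 6→55, 6→55, 6→55. Concatenated: 55 55 55 55.

55555555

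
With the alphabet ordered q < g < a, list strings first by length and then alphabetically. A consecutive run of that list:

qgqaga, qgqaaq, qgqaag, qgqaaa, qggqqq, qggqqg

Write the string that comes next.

Find the rightmost character of qggqqg below a, bump it to the next letter, and reset everything to its right to q.

qggqqa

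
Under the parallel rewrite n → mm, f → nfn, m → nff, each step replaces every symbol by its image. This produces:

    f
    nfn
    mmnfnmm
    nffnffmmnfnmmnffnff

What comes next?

Applying the rule to each of the 19 symbols of nffnffmmnfnmmnffnff gives the pieces mm nfn nfn mm nfn nfn nff nff mm nfn mm nff nff mm nfn nfn mm nfn nfn, which concatenate to the answer.

mmnfnnfnmmnfnnfnnffnffmmnfnmmnffnffmmnfnnfnmmnfnnfn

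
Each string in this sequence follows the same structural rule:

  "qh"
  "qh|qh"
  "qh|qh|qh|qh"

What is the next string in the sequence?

Each string is two copies of the previous one joined by '|'.
Doubling qh|qh|qh|qh with '|' between the halves:

qh|qh|qh|qh|qh|qh|qh|qh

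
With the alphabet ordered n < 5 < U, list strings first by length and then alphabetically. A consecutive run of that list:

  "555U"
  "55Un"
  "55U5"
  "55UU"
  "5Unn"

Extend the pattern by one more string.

Treat 5Unn as a base-3 numeral over the given alphabet and add one, carrying through any trailing U's.

5Un5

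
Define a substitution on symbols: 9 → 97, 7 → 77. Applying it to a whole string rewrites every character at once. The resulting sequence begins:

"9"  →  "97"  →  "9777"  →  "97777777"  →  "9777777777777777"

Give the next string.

Rewriting the 16 symbols of 9777777777777777 one by one yields 97 77 77 77 77 77 77 77 77 77 77 77 77 77 77 77; concatenated:

97777777777777777777777777777777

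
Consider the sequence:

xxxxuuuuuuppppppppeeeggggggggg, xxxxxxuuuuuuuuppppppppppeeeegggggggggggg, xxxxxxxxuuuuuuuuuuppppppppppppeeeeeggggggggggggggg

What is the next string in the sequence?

xxxxxxxxxxuuuuuuuuuuuuppppppppppppppeeeeeegggggggggggggggggg

The n-th term is 2n-2 x's then 2n u's then 2n+2 p's then n e's then 3n g's, where the shown terms are n = 3, 4, 5.
At n = 6 the blocks have lengths 10, 12, 14, 6, 18.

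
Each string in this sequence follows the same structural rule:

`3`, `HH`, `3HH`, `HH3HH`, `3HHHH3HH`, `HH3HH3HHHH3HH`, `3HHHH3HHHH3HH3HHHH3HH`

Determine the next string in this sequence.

HH3HH3HHHH3HH3HHHH3HHHH3HH3HHHH3HH

Each term (from the third on) is the two preceding terms concatenated in order: term 3 = 3·HH = 3HH.
So term 8 is HH3HH3HHHH3HH·3HHHH3HHHH3HH3HHHH3HH.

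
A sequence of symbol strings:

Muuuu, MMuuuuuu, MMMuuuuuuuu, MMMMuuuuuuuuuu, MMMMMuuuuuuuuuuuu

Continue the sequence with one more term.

MMMMMMuuuuuuuuuuuuuu

Each string has the form M^{n-1} u^{2n}, where the shown terms are n = 2, 3, 4, 5, 6.
For the next term, n = 7, so the run lengths are 6, 14.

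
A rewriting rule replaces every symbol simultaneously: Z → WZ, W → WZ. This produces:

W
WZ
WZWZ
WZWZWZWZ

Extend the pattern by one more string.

Rewriting each symbol of WZWZWZWZ: W→WZ, Z→WZ, W→WZ, Z→WZ, W→WZ, Z→WZ, W→WZ, Z→WZ, which concatenates to WZ WZ WZ WZ WZ WZ WZ WZ.

WZWZWZWZWZWZWZWZ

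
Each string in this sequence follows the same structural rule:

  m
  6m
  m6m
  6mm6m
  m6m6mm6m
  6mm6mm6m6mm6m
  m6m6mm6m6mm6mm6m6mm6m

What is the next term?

6mm6mm6m6mm6mm6m6mm6m6mm6mm6m6mm6m

From term 3 onward, concatenate the second-to-last term with the last: m·6m = m6m, 6m·m6m = 6mm6m, …
The next term joins 6mm6mm6m6mm6m and m6m6mm6m6mm6mm6m6mm6m.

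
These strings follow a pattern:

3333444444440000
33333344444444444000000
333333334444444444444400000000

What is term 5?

33333333333344444444444444444444000000000000

The n-th term is 2n 3's then 3n+2 4's then 2n 0's, where the shown terms are n = 2, 3, 4.
Setting n = 6 gives 12, 20, 12 characters in each block.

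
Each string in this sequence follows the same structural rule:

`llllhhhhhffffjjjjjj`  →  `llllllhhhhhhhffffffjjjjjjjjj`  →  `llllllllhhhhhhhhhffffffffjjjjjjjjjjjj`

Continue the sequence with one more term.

Term n consists of 2n l's, followed by 2n+1 h's, followed by 2n f's, followed by 3n j's, where the shown terms are n = 2, 3, 4.
At n = 5 the blocks have lengths 10, 11, 10, 15.

llllllllllhhhhhhhhhhhffffffffffjjjjjjjjjjjjjjj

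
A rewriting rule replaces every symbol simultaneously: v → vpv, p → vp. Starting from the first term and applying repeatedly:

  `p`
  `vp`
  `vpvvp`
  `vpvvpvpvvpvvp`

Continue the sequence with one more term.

Applying the rule to each of the 13 symbols of vpvvpvpvvpvvp gives the pieces vpv vp vpv vpv vp vpv vp vpv vpv vp vpv vpv vp, which concatenate to the answer.

vpvvpvpvvpvvpvpvvpvpvvpvvpvpvvpvvp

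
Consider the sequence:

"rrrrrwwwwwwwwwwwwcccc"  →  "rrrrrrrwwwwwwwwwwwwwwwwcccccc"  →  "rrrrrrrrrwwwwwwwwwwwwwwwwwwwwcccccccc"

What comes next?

rrrrrrrrrrrwwwwwwwwwwwwwwwwwwwwwwwwcccccccccc

The n-th term is 2n-1 r's then 4n w's then 2n-2 c's, where the shown terms are n = 3, 4, 5.
At n = 6 the blocks have lengths 11, 24, 10.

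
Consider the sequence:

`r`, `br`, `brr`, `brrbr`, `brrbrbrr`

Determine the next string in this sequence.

brrbrbrrbrrbr

From term 3 onward, concatenate the last term with the second-to-last: br·r = brr, brr·br = brrbr, …
The next term joins brrbrbrr and brrbr.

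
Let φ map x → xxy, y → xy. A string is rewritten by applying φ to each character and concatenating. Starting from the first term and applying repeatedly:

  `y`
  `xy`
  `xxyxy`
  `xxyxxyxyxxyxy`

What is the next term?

Applying the rule to each of the 13 symbols of xxyxxyxyxxyxy gives the pieces xxy xxy xy xxy xxy xy xxy xy xxy xxy xy xxy xy, which concatenate to the answer.

xxyxxyxyxxyxxyxyxxyxyxxyxxyxyxxyxy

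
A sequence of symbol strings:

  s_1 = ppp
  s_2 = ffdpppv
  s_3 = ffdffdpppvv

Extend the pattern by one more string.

ffdffdffdpppvvv

s(k+1) = ffd·s(k)·v, so each term gains ffd as a prefix and v as a suffix.
So the next term is ffd·ffdffdpppvv·v.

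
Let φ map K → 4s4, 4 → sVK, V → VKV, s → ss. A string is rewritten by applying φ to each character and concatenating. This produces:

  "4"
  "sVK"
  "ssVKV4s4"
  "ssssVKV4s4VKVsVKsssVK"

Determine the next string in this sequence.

ssssssssVKV4s4VKVsVKsssVKVKV4s4VKVssVKV4s4ssssssVKV4s4

Replace each of the 21 characters of ssssVKV4s4VKVsVKsssVK in place — ss ss ss ss VKV 4s4 VKV sVK ss sVK VKV 4s4 VKV ss VKV 4s4 ss ss ss VKV 4s4 — and concatenate.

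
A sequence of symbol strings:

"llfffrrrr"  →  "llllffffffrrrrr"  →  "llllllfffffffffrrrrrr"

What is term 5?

llllllllllfffffffffffffffrrrrrrrr

The n-th term is 2n l's then 3n f's then n+3 r's (n = 1, 2, …).
Setting n = 5 gives 10, 15, 8 characters in each block.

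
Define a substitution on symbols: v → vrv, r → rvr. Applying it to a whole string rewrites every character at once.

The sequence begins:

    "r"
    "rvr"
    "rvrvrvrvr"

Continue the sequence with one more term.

Expanding rvrvrvrvr: r→rvr, v→vrv, r→rvr, v→vrv, r→rvr, v→vrv, r→rvr, v→vrv, r→rvr. Concatenated: rvr vrv rvr vrv rvr vrv rvr vrv rvr.

rvrvrvrvrvrvrvrvrvrvrvrvrvr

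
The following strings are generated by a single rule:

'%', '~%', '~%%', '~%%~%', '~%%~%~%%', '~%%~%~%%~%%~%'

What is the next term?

~%%~%~%%~%%~%~%%~%~%%

Each term (from the third on) is the previous term followed by the one before it: term 3 = ~%·% = ~%%.
The next term joins ~%%~%~%%~%%~% and ~%%~%~%%.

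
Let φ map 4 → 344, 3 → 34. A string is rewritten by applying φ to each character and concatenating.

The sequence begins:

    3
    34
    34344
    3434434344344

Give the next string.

3434434344344343443434434434344344

Applying the rule to each of the 13 symbols of 3434434344344 gives the pieces 34 344 34 344 344 34 344 34 344 344 34 344 344, which concatenate to the answer.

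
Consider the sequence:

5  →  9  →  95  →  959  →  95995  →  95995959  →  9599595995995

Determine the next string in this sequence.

This is a Fibonacci-style word recurrence s(k) = s(k−1)·s(k−2): e.g. 9·5 = 95.
So term 8 is 9599595995995·95995959.

959959599599595995959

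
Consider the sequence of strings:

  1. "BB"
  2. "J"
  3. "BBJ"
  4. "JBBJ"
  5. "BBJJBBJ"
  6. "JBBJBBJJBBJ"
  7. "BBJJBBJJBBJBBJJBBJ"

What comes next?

JBBJBBJJBBJBBJJBBJJBBJBBJJBBJ

From term 3 onward, concatenate the second-to-last term with the last: BB·J = BBJ, J·BBJ = JBBJ, …
Continuing: JBBJBBJJBBJ · BBJJBBJJBBJBBJJBBJ gives term 8.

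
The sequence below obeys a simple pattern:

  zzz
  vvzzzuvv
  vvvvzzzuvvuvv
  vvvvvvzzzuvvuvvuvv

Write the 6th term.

Every step adds vv to the front and uvv to the end of the previous string.
From vvvvvvzzzuvvuvvuvv, 2 further steps: vvvvvvzzzuvvuvvuvv → vvvvvvvvzzzuvvuvvuvvuvv → (answer).

vvvvvvvvvvzzzuvvuvvuvvuvvuvv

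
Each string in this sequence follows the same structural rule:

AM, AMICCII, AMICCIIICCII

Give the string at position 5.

The strings grow by a fixed suffix ICCII each time.
From AMICCIIICCII, 2 further steps: AMICCIIICCII → AMICCIIICCIIICCII → (answer).

AMICCIIICCIIICCIIICCII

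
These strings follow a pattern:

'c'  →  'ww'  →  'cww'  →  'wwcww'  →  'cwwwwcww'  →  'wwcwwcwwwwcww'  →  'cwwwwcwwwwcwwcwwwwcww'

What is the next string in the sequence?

This is a Fibonacci-style word recurrence s(k) = s(k−2)·s(k−1): e.g. c·ww = cww.
Continuing: wwcwwcwwwwcww · cwwwwcwwwwcwwcwwwwcww gives term 8.

wwcwwcwwwwcwwcwwwwcwwwwcwwcwwwwcww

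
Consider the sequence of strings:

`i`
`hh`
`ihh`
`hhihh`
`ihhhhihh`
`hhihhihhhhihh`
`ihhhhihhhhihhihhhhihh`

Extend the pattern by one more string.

From term 3 onward, concatenate the second-to-last term with the last: i·hh = ihh, hh·ihh = hhihh, …
The next term joins hhihhihhhhihh and ihhhhihhhhihhihhhhihh.

hhihhihhhhihhihhhhihhhhihhihhhhihh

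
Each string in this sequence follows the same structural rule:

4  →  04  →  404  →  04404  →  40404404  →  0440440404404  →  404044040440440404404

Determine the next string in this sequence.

0440440404404404044040440440404404

Each term (from the third on) is the two preceding terms concatenated in order: term 3 = 4·04 = 404.
Continuing: 0440440404404 · 404044040440440404404 gives term 8.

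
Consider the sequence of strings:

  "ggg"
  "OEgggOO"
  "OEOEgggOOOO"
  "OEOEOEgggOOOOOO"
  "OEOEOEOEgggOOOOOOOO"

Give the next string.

Each term wraps the previous one in OE on the left and OO on the right.
So the next term is OE·OEOEOEOEgggOOOOOOOO·OO.

OEOEOEOEOEgggOOOOOOOOOO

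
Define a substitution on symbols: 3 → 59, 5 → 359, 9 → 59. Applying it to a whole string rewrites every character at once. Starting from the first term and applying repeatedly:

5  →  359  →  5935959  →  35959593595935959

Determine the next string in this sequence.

Applying the rule to each of the 17 symbols of 35959593595935959 gives the pieces 59 359 59 359 59 359 59 59 359 59 359 59 59 359 59 359 59, which concatenate to the answer.

59359593595935959593595935959593595935959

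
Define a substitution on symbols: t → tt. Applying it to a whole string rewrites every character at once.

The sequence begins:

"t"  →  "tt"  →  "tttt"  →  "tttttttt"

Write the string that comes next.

tttttttttttttttt

Rewriting each symbol of tttttttt: t→tt, t→tt, t→tt, t→tt, t→tt, t→tt, t→tt, t→tt, which concatenates to tt tt tt tt tt tt tt tt.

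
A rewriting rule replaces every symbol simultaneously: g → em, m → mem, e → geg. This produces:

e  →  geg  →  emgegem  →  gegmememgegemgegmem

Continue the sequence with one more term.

Replace each of the 19 characters of gegmememgegemgegmem in place — em geg em mem geg mem geg mem em geg em geg mem em geg em mem geg mem — and concatenate.

emgegemmemgegmemgegmememgegemgegmememgegemmemgegmem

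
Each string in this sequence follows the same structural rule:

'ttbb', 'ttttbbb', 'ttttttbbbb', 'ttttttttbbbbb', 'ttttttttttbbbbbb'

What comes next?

The n-th term is 2n t's then n+1 b's (n = 1, 2, …).
Setting n = 6 gives 12, 7 characters in each block.

ttttttttttttbbbbbbb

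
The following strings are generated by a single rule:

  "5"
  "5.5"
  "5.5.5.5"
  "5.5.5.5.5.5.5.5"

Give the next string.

Each string is two copies of the previous one joined by '.'.
So the next term is two copies of 5.5.5.5.5.5.5.5 with '.' between the halves.

5.5.5.5.5.5.5.5.5.5.5.5.5.5.5.5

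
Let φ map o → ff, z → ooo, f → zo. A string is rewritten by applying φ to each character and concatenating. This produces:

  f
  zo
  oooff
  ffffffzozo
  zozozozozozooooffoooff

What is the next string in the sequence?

Rewriting the 22 symbols of zozozozozozooooffoooff one by one yields ooo ff ooo ff ooo ff ooo ff ooo ff ooo ff ff ff ff zo zo ff ff ff zo zo; concatenated:

oooffoooffoooffoooffoooffoooffffffffzozoffffffzozo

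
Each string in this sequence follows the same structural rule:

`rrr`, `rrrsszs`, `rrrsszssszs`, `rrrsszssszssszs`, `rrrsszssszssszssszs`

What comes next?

The strings grow by a fixed suffix sszs each time.
So the next term is rrrsszssszssszssszs·sszs.

rrrsszssszssszssszssszs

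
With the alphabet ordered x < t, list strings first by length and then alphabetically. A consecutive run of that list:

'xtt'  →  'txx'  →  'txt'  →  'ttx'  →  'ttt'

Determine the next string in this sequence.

xxxx

After ttt the length-3 strings are exhausted; the first length-4 string is 4 copies of x.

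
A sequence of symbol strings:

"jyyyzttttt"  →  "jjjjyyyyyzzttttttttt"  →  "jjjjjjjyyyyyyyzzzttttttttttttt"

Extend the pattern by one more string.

jjjjjjjjjjyyyyyyyyyzzzzttttttttttttttttt

Reading off run lengths: j runs 1, 4, 7; y runs 3, 5, 7; z runs 1, 2, 3; t runs 5, 9, 13 — each is linear in n (n = 1, 2, …).
At n = 4 the blocks have lengths 10, 9, 4, 17.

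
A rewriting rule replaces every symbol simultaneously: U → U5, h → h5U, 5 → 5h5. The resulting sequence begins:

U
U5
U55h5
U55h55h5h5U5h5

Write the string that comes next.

Replace each of the 14 characters of U55h55h5h5U5h5 in place — U5 5h5 5h5 h5U 5h5 5h5 h5U 5h5 h5U 5h5 U5 5h5 h5U 5h5 — and concatenate.

U55h55h5h5U5h55h5h5U5h5h5U5h5U55h5h5U5h5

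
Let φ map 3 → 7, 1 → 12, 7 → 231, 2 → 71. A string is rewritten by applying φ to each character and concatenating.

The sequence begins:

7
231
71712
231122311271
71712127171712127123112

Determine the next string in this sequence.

Rewriting the 23 symbols of 71712127171712127123112 one by one yields 231 12 231 12 71 12 71 231 12 231 12 231 12 71 12 71 231 12 71 7 12 12 71; concatenated:

231122311271127123112231122311271127123112717121271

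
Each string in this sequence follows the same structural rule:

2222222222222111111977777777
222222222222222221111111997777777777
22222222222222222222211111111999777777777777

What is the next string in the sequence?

2222222222222222222222222111111111999977777777777777

Reading off run lengths: 2 runs 13, 17, 21; 1 runs 6, 7, 8; 9 runs 1, 2, 3; 7 runs 8, 10, 12 — each is linear in n, where the shown terms are n = 3, 4, 5.
For the next term, n = 6, so the run lengths are 25, 9, 4, 14.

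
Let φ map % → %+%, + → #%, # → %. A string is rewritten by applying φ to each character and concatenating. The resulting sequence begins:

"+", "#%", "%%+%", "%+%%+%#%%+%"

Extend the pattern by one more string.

Apply φ to %+%%+%#%%+% symbol by symbol: %→%+%, +→#%, %→%+%, %→%+%, +→#%, %→%+%, #→%, %→%+%, %→%+%, +→#%, %→%+%; joined: %+% #% %+% %+% #% %+% % %+% %+% #% %+%.

%+%#%%+%%+%#%%+%%%+%%+%#%%+%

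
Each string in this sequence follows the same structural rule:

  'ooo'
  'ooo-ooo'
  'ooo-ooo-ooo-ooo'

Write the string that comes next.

Every step duplicates the string with '-' between the halves.
So the next term is two copies of ooo-ooo-ooo-ooo with '-' between the halves.

ooo-ooo-ooo-ooo-ooo-ooo-ooo-ooo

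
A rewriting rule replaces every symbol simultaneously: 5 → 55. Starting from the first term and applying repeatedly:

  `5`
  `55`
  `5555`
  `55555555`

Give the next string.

5555555555555555

Apply φ to 55555555 symbol by symbol: 5→55, 5→55, 5→55, 5→55, 5→55, 5→55, 5→55, 5→55; joined: 55 55 55 55 55 55 55 55.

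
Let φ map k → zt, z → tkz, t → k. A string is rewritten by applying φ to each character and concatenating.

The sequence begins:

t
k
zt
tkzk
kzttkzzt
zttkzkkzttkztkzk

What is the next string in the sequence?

Rewriting the 16 symbols of zttkzkkzttkztkzk one by one yields tkz k k zt tkz zt zt tkz k k zt tkz k zt tkz zt; concatenated:

tkzkkzttkzztzttkzkkzttkzkzttkzzt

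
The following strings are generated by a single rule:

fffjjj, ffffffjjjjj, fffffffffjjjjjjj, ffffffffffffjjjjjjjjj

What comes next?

fffffffffffffffjjjjjjjjjjj

Reading off run lengths: f runs 3, 6, 9, 12; j runs 3, 5, 7, 9 — each is linear in n (n = 1, 2, …).
At n = 5 the blocks have lengths 15, 11.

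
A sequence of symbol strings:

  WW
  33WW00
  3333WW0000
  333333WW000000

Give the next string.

Every step adds 33 to the front and 00 to the end of the previous string.
Applying this once more to 333333WW000000:

33333333WW00000000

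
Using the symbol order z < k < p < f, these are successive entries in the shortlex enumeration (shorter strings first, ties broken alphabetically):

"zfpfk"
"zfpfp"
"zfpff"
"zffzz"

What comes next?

Find the rightmost character of zffzz below f, bump it to the next letter, and reset everything to its right to z.

zffzk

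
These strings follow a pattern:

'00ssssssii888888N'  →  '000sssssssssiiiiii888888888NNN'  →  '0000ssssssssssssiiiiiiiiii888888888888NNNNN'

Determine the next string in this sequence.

Each string has the form 0^{n+1} s^{3n+3} i^{4n-2} 8^{3n+3} N^{2n-1} (n = 1, 2, …).
For the next term, n = 4, so the run lengths are 5, 15, 14, 15, 7.

00000sssssssssssssssiiiiiiiiiiiiii888888888888888NNNNNNN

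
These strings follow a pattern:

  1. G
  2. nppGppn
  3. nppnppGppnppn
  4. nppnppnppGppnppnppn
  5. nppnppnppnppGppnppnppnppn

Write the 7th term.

nppnppnppnppnppnppGppnppnppnppnppnppn

s(k+1) = npp·s(k)·ppn, so each term gains npp as a prefix and ppn as a suffix.
From nppnppnppnppGppnppnppnppn, 2 further steps: nppnppnppnppGppnppnppnppn → nppnppnppnppnppGppnppnppnppnppn → (answer).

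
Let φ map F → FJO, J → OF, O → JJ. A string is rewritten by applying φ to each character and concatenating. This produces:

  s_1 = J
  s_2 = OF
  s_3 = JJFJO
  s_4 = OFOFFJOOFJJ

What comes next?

Apply φ to OFOFFJOOFJJ symbol by symbol: O→JJ, F→FJO, O→JJ, F→FJO, F→FJO, J→OF, O→JJ, O→JJ, F→FJO, J→OF, J→OF; joined: JJ FJO JJ FJO FJO OF JJ JJ FJO OF OF.

JJFJOJJFJOFJOOFJJJJFJOOFOF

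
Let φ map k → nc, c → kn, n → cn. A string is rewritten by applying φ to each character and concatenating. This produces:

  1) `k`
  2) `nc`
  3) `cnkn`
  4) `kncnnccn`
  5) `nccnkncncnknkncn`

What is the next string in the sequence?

φ(nccnkncncnknkncn) expands symbol-by-symbol to cn kn kn cn nc cn kn cn kn cn nc cn nc cn kn cn; joining the 16 pieces gives the next term.

cnknkncnnccnkncnkncnnccnnccnkncn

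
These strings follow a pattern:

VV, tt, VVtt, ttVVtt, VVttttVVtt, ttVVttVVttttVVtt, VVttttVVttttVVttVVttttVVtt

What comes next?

This is a Fibonacci-style word recurrence s(k) = s(k−2)·s(k−1): e.g. VV·tt = VVtt.
Continuing: ttVVttVVttttVVtt · VVttttVVttttVVttVVttttVVtt gives term 8.

ttVVttVVttttVVttVVttttVVttttVVttVVttttVVtt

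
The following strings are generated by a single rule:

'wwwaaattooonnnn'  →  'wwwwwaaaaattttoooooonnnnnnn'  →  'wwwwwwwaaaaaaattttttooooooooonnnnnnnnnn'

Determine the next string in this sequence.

wwwwwwwwwaaaaaaaaattttttttoooooooooooonnnnnnnnnnnnn

Term n consists of 2n+1 w's, followed by 2n+1 a's, followed by 2n t's, followed by 3n o's, followed by 3n+1 n's (n = 1, 2, …).
Setting n = 4 gives 9, 9, 8, 12, 13 characters in each block.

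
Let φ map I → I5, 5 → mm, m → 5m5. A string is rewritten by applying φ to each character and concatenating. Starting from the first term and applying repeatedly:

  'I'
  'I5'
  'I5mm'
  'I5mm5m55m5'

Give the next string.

I5mm5m55m5mm5m5mmmm5m5mm

Rewriting each symbol of I5mm5m55m5: I→I5, 5→mm, m→5m5, m→5m5, 5→mm, m→5m5, 5→mm, 5→mm, m→5m5, 5→mm, which concatenates to I5 mm 5m5 5m5 mm 5m5 mm mm 5m5 mm.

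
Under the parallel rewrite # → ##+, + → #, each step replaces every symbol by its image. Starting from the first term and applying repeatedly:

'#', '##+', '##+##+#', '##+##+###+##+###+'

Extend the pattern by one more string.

##+##+###+##+###+##+##+###+##+###+##+##+#

Replace each of the 17 characters of ##+##+###+##+###+ in place — ##+ ##+ # ##+ ##+ # ##+ ##+ ##+ # ##+ ##+ # ##+ ##+ ##+ # — and concatenate.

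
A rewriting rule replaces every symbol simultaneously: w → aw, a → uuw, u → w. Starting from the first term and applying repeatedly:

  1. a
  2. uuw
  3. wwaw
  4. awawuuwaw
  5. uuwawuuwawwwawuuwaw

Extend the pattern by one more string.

wwawuuwawwwawuuwawawawuuwawwwawuuwaw

Applying the rule to each of the 19 symbols of uuwawuuwawwwawuuwaw gives the pieces w w aw uuw aw w w aw uuw aw aw aw uuw aw w w aw uuw aw, which concatenate to the answer.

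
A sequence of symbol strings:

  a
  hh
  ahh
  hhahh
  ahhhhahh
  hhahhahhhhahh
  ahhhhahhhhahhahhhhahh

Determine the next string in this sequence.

Each term (from the third on) is the two preceding terms concatenated in order: term 3 = a·hh = ahh.
The next term joins hhahhahhhhahh and ahhhhahhhhahhahhhhahh.

hhahhahhhhahhahhhhahhhhahhahhhhahh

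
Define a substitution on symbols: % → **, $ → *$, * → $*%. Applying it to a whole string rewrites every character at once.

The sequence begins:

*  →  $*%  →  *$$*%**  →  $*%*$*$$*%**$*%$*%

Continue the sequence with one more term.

Rewriting the 18 symbols of $*%*$*$$*%**$*%$*% one by one yields *$ $*% ** $*% *$ $*% *$ *$ $*% ** $*% $*% *$ $*% ** *$ $*% **; concatenated:

*$$*%**$*%*$$*%*$*$$*%**$*%$*%*$$*%***$$*%**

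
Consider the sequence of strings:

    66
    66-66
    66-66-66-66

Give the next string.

Each string is two copies of the previous one joined by '-'.
So the next term is two copies of 66-66-66-66 with '-' between the halves.

66-66-66-66-66-66-66-66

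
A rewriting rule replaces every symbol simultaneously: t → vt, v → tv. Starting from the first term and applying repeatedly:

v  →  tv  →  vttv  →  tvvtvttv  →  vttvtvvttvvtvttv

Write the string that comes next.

Rewriting the 16 symbols of vttvtvvttvvtvttv one by one yields tv vt vt tv vt tv tv vt vt tv tv vt tv vt vt tv; concatenated:

tvvtvttvvttvtvvtvttvtvvttvvtvttv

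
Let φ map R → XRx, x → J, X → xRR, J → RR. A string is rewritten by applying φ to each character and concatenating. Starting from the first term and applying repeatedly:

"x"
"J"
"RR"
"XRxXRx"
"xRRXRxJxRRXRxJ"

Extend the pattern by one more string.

Rewriting the 14 symbols of xRRXRxJxRRXRxJ one by one yields J XRx XRx xRR XRx J RR J XRx XRx xRR XRx J RR; concatenated:

JXRxXRxxRRXRxJRRJXRxXRxxRRXRxJRR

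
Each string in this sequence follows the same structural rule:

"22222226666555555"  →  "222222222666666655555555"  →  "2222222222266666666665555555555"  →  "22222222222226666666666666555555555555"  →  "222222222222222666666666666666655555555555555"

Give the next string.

The n-th term is 2n+3 2's then 3n-2 6's then 2n+2 5's, where the shown terms are n = 2, 3, 4, 5, 6.
Setting n = 7 gives 17, 19, 16 characters in each block.

2222222222222222266666666666666666665555555555555555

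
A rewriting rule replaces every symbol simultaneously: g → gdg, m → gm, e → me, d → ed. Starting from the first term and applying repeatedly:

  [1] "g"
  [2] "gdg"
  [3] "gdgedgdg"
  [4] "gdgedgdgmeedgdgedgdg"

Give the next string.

gdgedgdgmeedgdgedgdggmmemeedgdgedgdgmeedgdgedgdg

Applying the rule to each of the 20 symbols of gdgedgdgmeedgdgedgdg gives the pieces gdg ed gdg me ed gdg ed gdg gm me me ed gdg ed gdg me ed gdg ed gdg, which concatenate to the answer.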